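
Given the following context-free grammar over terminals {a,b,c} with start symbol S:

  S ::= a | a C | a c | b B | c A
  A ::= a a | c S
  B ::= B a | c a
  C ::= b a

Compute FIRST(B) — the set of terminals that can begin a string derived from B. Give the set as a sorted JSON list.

Compute FIRST by fixpoint:
[1]
  A via A→a a: +{a}
  A via A→c S: +{c}
  B via B→c a: +{c}
  C via C→b a: +{b}
  S via S→a: +{a}
  S via S→b B: +{b}
  S via S→c A: +{c}
  S: {a,b,c}  A: {a,c}  B: {c}  C: {b}
[2] (no change)
  S: {a,b,c}  A: {a,c}  B: {c}  C: {b}

FIRST(B) = ["c"]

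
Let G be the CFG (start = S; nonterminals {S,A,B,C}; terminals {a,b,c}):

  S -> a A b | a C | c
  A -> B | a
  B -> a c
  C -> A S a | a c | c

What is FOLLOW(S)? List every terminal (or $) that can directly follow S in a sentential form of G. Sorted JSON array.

FIRST sets, iterate to fixpoint:
[1]
  A via A→a: +{a}
  B via B→a c: +{a}
  C via C→A S a: +{a}
  C via C→c: +{c}
  S via S→a A b: +{a}
  S via S→c: +{c}
  FIRST[S]={a,c}  FIRST[A]={a}  FIRST[B]={a}  FIRST[C]={a,c}
[2] done
  FIRST[S]={a,c}  FIRST[A]={a}  FIRST[B]={a}  FIRST[C]={a,c}

FOLLOW sets:
seed FOLLOW(S) with $
iter 1:
  C→A S a: FOLLOW(A) ⊇ FIRST(S) = {a,c}; new: +{a,c}
  C→A S a: FOLLOW(S) ⊇ FIRST(a) = {a}; new: +{a}
  S→a A b: FOLLOW(A) ⊇ FIRST(b) = {b}; new: +{b}
  S→a C: FOLLOW(C) ⊇ FOLLOW(S) ⊇ {$,a}; new: +{$,a}
  FOLLOW[S]={$,a}  FOLLOW[A]={a,b,c}  FOLLOW[B]={}  FOLLOW[C]={$,a}
iter 2:
  A→B: FOLLOW(B) ⊇ FOLLOW(A) ⊇ {a,b,c}; new: +{a,b,c}
  FOLLOW[S]={$,a}  FOLLOW[A]={a,b,c}  FOLLOW[B]={a,b,c}  FOLLOW[C]={$,a}
iter 3: (no change)
  FOLLOW[S]={$,a}  FOLLOW[A]={a,b,c}  FOLLOW[B]={a,b,c}  FOLLOW[C]={$,a}

FOLLOW(S) = ["$", "a"]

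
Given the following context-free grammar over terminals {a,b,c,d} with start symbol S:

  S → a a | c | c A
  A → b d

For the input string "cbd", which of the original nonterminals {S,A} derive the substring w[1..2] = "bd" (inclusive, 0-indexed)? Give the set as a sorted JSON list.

Convert to CNF:
  S -> T2 T2 | T3 A | c
  A -> T0 T1
  T0 -> b
  T1 -> d
  T2 -> a
  T3 -> c

Fill CYK table bottom-up, restricted to cells inside w[1..2]:
  T[1,1] 'b' = {T0}  orig:{}
  T[2,2] 'd' = {T1}  orig:{}
  T[1,2] 'bd' = {A}

Original NTs in T[1,2] deriving "bd": ["A"]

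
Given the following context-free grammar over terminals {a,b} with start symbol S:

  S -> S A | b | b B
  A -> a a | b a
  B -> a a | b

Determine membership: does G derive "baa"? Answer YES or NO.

CNF form of G:
  S -> S A | T1 B | b
  A -> T0 T0 | T1 T0
  B -> T0 T0 | b
  T0 -> a
  T1 -> b

CYK fill:
  [0..0]={B,S,T1}  "b"  orig:{B,S}
  [1..1]={T0}  "a"  orig:{}
  [2..2]={T0}  "a"  orig:{}
  [0..1]={A}  "ba"
  [1..2]={A,B}  "aa"
  [0..2]={S}  "baa"

S ∈ T[0,2] ⇒ YES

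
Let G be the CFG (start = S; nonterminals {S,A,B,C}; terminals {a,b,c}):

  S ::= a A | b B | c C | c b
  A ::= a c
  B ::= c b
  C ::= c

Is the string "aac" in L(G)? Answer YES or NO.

CNF form of G:
  S -> T0 A | T1 C | T1 T2 | T2 B
  A -> T0 T1
  B -> T1 T2
  C -> c
  T0 -> a
  T1 -> c
  T2 -> b

Fill CYK table bottom-up:
  cell(0,0) a: {T0}  orig:{}
  cell(1,1) a: {T0}  orig:{}
  cell(2,2) c: {C,T1}  orig:{C}
  cell(0,1) aa: ∅
  cell(1,2) ac: {A}
  cell(0,2) aac: {S}

S ∈ T[0,2] ⇒ YES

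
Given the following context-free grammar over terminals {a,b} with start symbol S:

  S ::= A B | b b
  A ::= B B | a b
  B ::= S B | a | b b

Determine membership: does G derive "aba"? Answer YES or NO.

Convert to CNF:
  S -> A B | T1 T1
  A -> B B | T0 T1
  B -> S B | T1 T1 | a
  T0 -> a
  T1 -> b

CYK table (by increasing span):
  cell(0,0) a: {B,T0}  orig:{B}
  cell(1,1) b: {T1}  orig:{}
  cell(2,2) a: {B,T0}  orig:{B}
  cell(0,1) ab: {A}
  cell(1,2) ba: ∅
  cell(0,2) aba: {S}

S ∈ T[0,2] ⇒ YES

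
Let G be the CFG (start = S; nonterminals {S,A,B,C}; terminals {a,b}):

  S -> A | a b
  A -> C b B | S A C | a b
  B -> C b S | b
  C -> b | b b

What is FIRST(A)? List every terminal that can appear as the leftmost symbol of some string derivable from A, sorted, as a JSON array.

FIRST sets, iterate to fixpoint:
[1]
  A via A→a b: +{a}
  B via B→b: +{b}
  C via C→b: +{b}
  S via S→A: +{a}
  FIRST(S)={a}  FIRST(A)={a}  FIRST(B)={b}  FIRST(C)={b}
[2]
  A via A→C b B: +{b}
  S via S→A: +{b}
  FIRST(S)={a,b}  FIRST(A)={a,b}  FIRST(B)={b}  FIRST(C)={b}
[3] (no change)
  FIRST(S)={a,b}  FIRST(A)={a,b}  FIRST(B)={b}  FIRST(C)={b}

FIRST(A) = ["a", "b"]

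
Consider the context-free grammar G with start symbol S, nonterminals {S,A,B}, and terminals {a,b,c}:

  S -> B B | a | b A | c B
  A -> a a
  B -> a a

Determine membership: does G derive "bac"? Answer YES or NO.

CNF form of G:
  S -> B B | T1 A | T2 B | a
  A -> T0 T0
  B -> T0 T0
  T0 -> a
  T1 -> b
  T2 -> c

CYK fill:
  cell(0,0) b: {T1}  orig:{}
  cell(1,1) a: {S,T0}  orig:{S}
  cell(2,2) c: {T2}  orig:{}
  cell(0,1) ba: ∅
  cell(1,2) ac: ∅
  cell(0,2) bac: ∅

S ∉ T[0,2] ⇒ NO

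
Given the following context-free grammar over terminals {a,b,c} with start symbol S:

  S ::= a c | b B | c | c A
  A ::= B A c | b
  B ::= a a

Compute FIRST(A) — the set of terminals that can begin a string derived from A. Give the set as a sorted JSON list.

FIRST sets, iterate to fixpoint:
[1]
  A via A→b: +{b}
  B via B→a a: +{a}
  S via S→a c: +{a}
  S via S→b B: +{b}
  S via S→c: +{c}
  FIRST[S]={a,b,c}  FIRST[A]={b}  FIRST[B]={a}
[2]
  A via A→B A c: +{a}
  FIRST[S]={a,b,c}  FIRST[A]={a,b}  FIRST[B]={a}
[3] done
  FIRST[S]={a,b,c}  FIRST[A]={a,b}  FIRST[B]={a}

FIRST(A) = ["a", "b"]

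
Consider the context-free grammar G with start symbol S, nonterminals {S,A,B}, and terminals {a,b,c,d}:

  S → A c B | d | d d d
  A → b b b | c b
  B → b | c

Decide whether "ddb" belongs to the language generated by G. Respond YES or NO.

Convert to CNF:
  S -> A X4 | T2 X5 | d
  A -> T0 X3 | T1 T0
  B -> b | c
  T0 -> b
  T1 -> c
  T2 -> d
  X3 -> T0 T0
  X4 -> T1 B
  X5 -> T2 T2

Fill CYK table bottom-up:
  cell(0,0) d: {S,T2}  orig:{S}
  cell(1,1) d: {S,T2}  orig:{S}
  cell(2,2) b: {B,T0}  orig:{B}
  cell(0,1) dd: {X5}  orig:{}
  cell(1,2) db: ∅
  cell(0,2) ddb: ∅

S ∉ T[0,2] ⇒ NO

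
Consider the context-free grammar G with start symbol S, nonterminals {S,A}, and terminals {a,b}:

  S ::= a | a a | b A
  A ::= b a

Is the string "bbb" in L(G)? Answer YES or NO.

CNF form of G:
  S -> T0 A | T1 T1 | a
  A -> T0 T1
  T0 -> b
  T1 -> a

CYK fill:
  T[0,0] 'b' = {T0}  orig:{}
  T[1,1] 'b' = {T0}  orig:{}
  T[2,2] 'b' = {T0}  orig:{}
  T[0,1] 'bb' = ∅
  T[1,2] 'bb' = ∅
  T[0,2] 'bbb' = ∅

S ∉ T[0,2] ⇒ NO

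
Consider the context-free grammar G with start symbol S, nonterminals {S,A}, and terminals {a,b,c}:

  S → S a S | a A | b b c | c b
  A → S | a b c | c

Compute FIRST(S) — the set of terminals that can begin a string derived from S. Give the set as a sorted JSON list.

FIRST iteration:
pass 1:
  A via A→a b c: +{a}
  A via A→c: +{c}
  S via S→a A: +{a}
  S via S→b b c: +{b}
  S via S→c b: +{c}
  S: {a,b,c}  A: {a,c}
pass 2:
  A via A→S: +{b}
  S: {a,b,c}  A: {a,b,c}
pass 3: done
  S: {a,b,c}  A: {a,b,c}

FIRST(S) = ["a", "b", "c"]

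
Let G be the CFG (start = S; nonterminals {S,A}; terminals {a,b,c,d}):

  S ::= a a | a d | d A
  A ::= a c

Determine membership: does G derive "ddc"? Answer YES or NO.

Convert to CNF:
  S -> T0 T0 | T0 T2 | T2 A
  A -> T0 T1
  T0 -> a
  T1 -> c
  T2 -> d

CYK table (by increasing span):
  cell(0,0) d: {T2}  orig:{}
  cell(1,1) d: {T2}  orig:{}
  cell(2,2) c: {T1}  orig:{}
  cell(0,1) dd: ∅
  cell(1,2) dc: ∅
  cell(0,2) ddc: ∅

S ∉ T[0,2] ⇒ NO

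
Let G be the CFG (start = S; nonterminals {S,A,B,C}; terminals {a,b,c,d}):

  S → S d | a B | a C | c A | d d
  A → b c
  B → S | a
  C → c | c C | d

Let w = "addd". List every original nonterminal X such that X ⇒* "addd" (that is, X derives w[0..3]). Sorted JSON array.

Convert to CNF:
  S -> S T2 | T1 A | T2 T2 | T3 B | T3 C
  A -> T0 T1
  B -> S T2 | T1 A | T2 T2 | T3 B | T3 C | a
  C -> T1 C | c | d
  T0 -> b
  T1 -> c
  T2 -> d
  T3 -> a

Fill CYK table bottom-up (cells [i..j] with 0 ≤ i ≤ j ≤ 3 only):
  [0..0]={B,T3}  "a"  orig:{B}
  [1..1]={C,T2}  "d"  orig:{C}
  [2..2]={C,T2}  "d"  orig:{C}
  [3..3]={C,T2}  "d"  orig:{C}
  [0..1]={B,S}  "ad"
  [1..2]={B,S}  "dd"
  [2..3]={B,S}  "dd"
  [0..2]={B,S}  "add"
  [1..3]={B,S}  "ddd"
  [0..3]={B,S}  "addd"

Original NTs in T[0,3] deriving "addd": ["B", "S"]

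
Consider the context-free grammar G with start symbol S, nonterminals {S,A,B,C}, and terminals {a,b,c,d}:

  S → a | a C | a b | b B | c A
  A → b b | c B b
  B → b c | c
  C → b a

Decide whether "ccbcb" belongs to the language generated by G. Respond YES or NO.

CNF form of G:
  S -> T0 B | T1 A | T2 C | T2 T0 | a
  A -> T0 T0 | T1 X3
  B -> T0 T1 | c
  C -> T0 T2
  T0 -> b
  T1 -> c
  T2 -> a
  X3 -> B T0

CYK fill:
  [0..0]={B,T1}  "c"  orig:{B}
  [1..1]={B,T1}  "c"  orig:{B}
  [2..2]={T0}  "b"  orig:{}
  [3..3]={B,T1}  "c"  orig:{B}
  [4..4]={T0}  "b"  orig:{}
  [0..1]=∅  "cc"
  [1..2]={X3}  "cb"  orig:{}
  [2..3]={B,S}  "bc"
  [3..4]={X3}  "cb"  orig:{}
  [0..2]={A}  "ccb"
  [1..3]=∅  "cbc"
  [2..4]={X3}  "bcb"  orig:{}
  [0..3]=∅  "ccbc"
  [1..4]={A}  "cbcb"
  [0..4]={S}  "ccbcb"

S ∈ T[0,4] ⇒ YES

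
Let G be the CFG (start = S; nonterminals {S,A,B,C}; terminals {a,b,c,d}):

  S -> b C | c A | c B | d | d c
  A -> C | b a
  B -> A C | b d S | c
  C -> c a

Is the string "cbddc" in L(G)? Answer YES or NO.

Convert to CNF:
  S -> T0 C | T2 A | T2 B | T3 T2 | d
  A -> T0 T1 | T2 T1
  B -> A C | T0 X4 | c
  C -> T2 T1
  T0 -> b
  T1 -> a
  T2 -> c
  T3 -> d
  X4 -> T3 S

CYK fill:
  cell(0,0) c: {B,T2}  orig:{B}
  cell(1,1) b: {T0}  orig:{}
  cell(2,2) d: {S,T3}  orig:{S}
  cell(3,3) d: {S,T3}  orig:{S}
  cell(4,4) c: {B,T2}  orig:{B}
  cell(0,1) cb: ∅
  cell(1,2) bd: ∅
  cell(2,3) dd: {X4}  orig:{}
  cell(3,4) dc: {S}
  cell(0,2) cbd: ∅
  cell(1,3) bdd: {B}
  cell(2,4) ddc: {X4}  orig:{}
  cell(0,3) cbdd: {S}
  cell(1,4) bddc: {B}
  cell(0,4) cbddc: {S}

S ∈ T[0,4] ⇒ YES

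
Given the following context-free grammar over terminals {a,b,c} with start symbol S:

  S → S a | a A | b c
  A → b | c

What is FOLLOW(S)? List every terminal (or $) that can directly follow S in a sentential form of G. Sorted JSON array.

FIRST iteration:
iter 1:
  A via A→b: +{b}
  A via A→c: +{c}
  S via S→a A: +{a}
  S via S→b c: +{b}
  FIRST(S)={a,b}  FIRST(A)={b,c}
iter 2: (stable)
  FIRST(S)={a,b}  FIRST(A)={b,c}

FOLLOW sets:
initialize: $ ∈ FOLLOW(S)
iter 1:
  S→S a: FOLLOW(S) ⊇ FIRST(a) = {a}; new: +{a}
  S→a A: FOLLOW(A) ⊇ FOLLOW(S) ⊇ {$,a}; new: +{$,a}
  S: {$,a}  A: {$,a}
iter 2: done
  S: {$,a}  A: {$,a}

FOLLOW(S) = ["$", "a"]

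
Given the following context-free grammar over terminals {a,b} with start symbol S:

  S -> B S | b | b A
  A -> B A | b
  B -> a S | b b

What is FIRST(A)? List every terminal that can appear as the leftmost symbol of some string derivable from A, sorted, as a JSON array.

FIRST sets, iterate to fixpoint:
iter 1:
  A via A→b: +{b}
  B via B→a S: +{a}
  B via B→b b: +{b}
  S via S→B S: +{a,b}
  FIRST[S]={a,b}  FIRST[A]={b}  FIRST[B]={a,b}
iter 2:
  A via A→B A: +{a}
  FIRST[S]={a,b}  FIRST[A]={a,b}  FIRST[B]={a,b}
iter 3: (no change)
  FIRST[S]={a,b}  FIRST[A]={a,b}  FIRST[B]={a,b}

FIRST(A) = ["a", "b"]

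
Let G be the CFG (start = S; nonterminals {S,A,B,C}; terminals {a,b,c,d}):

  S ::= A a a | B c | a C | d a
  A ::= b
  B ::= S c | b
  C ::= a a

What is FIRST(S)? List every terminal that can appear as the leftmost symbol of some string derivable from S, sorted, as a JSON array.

FIRST sets, iterate to fixpoint:
[1]
  A via A→b: +{b}
  B via B→b: +{b}
  C via C→a a: +{a}
  S via S→A a a: +{b}
  S via S→a C: +{a}
  S via S→d a: +{d}
  FIRST(S)={a,b,d}  FIRST(A)={b}  FIRST(B)={b}  FIRST(C)={a}
[2]
  B via B→S c: +{a,d}
  FIRST(S)={a,b,d}  FIRST(A)={b}  FIRST(B)={a,b,d}  FIRST(C)={a}
[3] (stable)
  FIRST(S)={a,b,d}  FIRST(A)={b}  FIRST(B)={a,b,d}  FIRST(C)={a}

FIRST(S) = ["a", "b", "d"]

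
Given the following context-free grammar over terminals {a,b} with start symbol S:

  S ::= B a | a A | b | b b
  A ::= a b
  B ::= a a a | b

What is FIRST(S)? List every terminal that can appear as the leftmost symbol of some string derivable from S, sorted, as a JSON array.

Compute FIRST by fixpoint:
pass 1:
  A via A→a b: +{a}
  B via B→a a a: +{a}
  B via B→b: +{b}
  S via S→B a: +{a,b}
  FIRST(S)={a,b}  FIRST(A)={a}  FIRST(B)={a,b}
pass 2: (no change)
  FIRST(S)={a,b}  FIRST(A)={a}  FIRST(B)={a,b}

FIRST(S) = ["a", "b"]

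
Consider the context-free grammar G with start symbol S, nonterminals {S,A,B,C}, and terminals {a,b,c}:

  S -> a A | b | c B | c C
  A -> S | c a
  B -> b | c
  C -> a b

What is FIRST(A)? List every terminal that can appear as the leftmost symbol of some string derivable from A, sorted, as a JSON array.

FIRST iteration:
pass 1:
  A via A→c a: +{c}
  B via B→b: +{b}
  B via B→c: +{c}
  C via C→a b: +{a}
  S via S→a A: +{a}
  S via S→b: +{b}
  S via S→c B: +{c}
  FIRST(S)={a,b,c}  FIRST(A)={c}  FIRST(B)={b,c}  FIRST(C)={a}
pass 2:
  A via A→S: +{a,b}
  FIRST(S)={a,b,c}  FIRST(A)={a,b,c}  FIRST(B)={b,c}  FIRST(C)={a}
pass 3: done
  FIRST(S)={a,b,c}  FIRST(A)={a,b,c}  FIRST(B)={b,c}  FIRST(C)={a}

FIRST(A) = ["a", "b", "c"]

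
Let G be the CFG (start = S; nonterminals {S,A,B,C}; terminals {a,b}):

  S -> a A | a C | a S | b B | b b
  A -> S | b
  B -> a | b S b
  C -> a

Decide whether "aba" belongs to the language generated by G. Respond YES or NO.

CNF form of G:
  S -> T0 A | T0 C | T0 S | T1 B | T1 T1
  A -> T0 A | T0 C | T0 S | T1 B | T1 T1 | b
  B -> T1 X2 | a
  C -> a
  T0 -> a
  T1 -> b
  X2 -> S T1

Fill CYK table bottom-up:
  T[0,0] 'a' = {B,C,T0}  orig:{B,C}
  T[1,1] 'b' = {A,T1}  orig:{A}
  T[2,2] 'a' = {B,C,T0}  orig:{B,C}
  T[0,1] 'ab' = {A,S}
  T[1,2] 'ba' = {A,S}
  T[0,2] 'aba' = {A,S}

S ∈ T[0,2] ⇒ YES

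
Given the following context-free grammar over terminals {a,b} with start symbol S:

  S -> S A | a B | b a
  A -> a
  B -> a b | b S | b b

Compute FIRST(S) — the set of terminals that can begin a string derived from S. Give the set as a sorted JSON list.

FIRST iteration:
round 1:
  A via A→a: +{a}
  B via B→a b: +{a}
  B via B→b S: +{b}
  S via S→a B: +{a}
  S via S→b a: +{b}
  S: {a,b}  A: {a}  B: {a,b}
round 2: — fixpoint
  S: {a,b}  A: {a}  B: {a,b}

FIRST(S) = ["a", "b"]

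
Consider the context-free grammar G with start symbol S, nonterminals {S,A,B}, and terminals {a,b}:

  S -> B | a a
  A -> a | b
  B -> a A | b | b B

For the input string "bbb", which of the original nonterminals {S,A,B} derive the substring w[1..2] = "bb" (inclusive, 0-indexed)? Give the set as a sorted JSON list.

CNF form of G:
  S -> T0 A | T0 T0 | T1 B | b
  A -> a | b
  B -> T0 A | T1 B | b
  T0 -> a
  T1 -> b

CYK fill (cells [i..j] with 1 ≤ i ≤ j ≤ 2 only):
  [1..1]={A,B,S,T1}  "b"  orig:{A,B,S}
  [2..2]={A,B,S,T1}  "b"  orig:{A,B,S}
  [1..2]={B,S}  "bb"

Original NTs in T[1,2] deriving "bb": ["B", "S"]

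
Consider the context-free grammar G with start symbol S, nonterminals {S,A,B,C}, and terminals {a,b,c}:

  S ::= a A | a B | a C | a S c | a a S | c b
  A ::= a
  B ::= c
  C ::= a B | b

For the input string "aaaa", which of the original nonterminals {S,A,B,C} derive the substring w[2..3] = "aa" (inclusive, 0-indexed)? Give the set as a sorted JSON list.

Convert to CNF:
  S -> T0 A | T0 B | T0 C | T0 X3 | T0 X4 | T1 T2
  A -> a
  B -> c
  C -> T0 B | b
  T0 -> a
  T1 -> c
  T2 -> b
  X3 -> S T1
  X4 -> T0 S

Fill CYK table bottom-up — only the sub-triangle for w[2..3]:
  cell(2,2) a: {A,T0}  orig:{A}
  cell(3,3) a: {A,T0}  orig:{A}
  cell(2,3) aa: {S}

Original NTs in T[2,3] deriving "aa": ["S"]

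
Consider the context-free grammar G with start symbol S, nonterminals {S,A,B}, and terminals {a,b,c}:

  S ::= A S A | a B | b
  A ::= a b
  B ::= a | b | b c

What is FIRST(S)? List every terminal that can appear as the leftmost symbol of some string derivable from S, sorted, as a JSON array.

FIRST iteration:
iter 1:
  A via A→a b: +{a}
  B via B→a: +{a}
  B via B→b: +{b}
  S via S→A S A: +{a}
  S via S→b: +{b}
  FIRST[S]={a,b}  FIRST[A]={a}  FIRST[B]={a,b}
iter 2: done
  FIRST[S]={a,b}  FIRST[A]={a}  FIRST[B]={a,b}

FIRST(S) = ["a", "b"]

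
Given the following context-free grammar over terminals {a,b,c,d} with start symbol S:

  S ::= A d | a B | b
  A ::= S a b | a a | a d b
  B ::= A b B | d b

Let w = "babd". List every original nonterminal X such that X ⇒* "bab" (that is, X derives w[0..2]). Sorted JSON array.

CNF form of G:
  S -> A T2 | T0 B | b
  A -> S X3 | T0 T0 | T0 X4
  B -> A X5 | T2 T1
  T0 -> a
  T1 -> b
  T2 -> d
  X3 -> T0 T1
  X4 -> T2 T1
  X5 -> T1 B

CYK fill — only the sub-triangle for w[0..2]:
  [0..0]={S,T1}  "b"  orig:{S}
  [1..1]={T0}  "a"  orig:{}
  [2..2]={S,T1}  "b"  orig:{S}
  [0..1]=∅  "ba"
  [1..2]={X3}  "ab"  orig:{}
  [0..2]={A}  "bab"

Original NTs in T[0,2] deriving "bab": ["A"]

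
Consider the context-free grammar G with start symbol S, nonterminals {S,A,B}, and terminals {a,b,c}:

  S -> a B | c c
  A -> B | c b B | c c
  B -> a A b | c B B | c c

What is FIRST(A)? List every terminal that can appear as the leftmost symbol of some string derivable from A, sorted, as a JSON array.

Compute FIRST by fixpoint:
iter 1:
  A via A→c b B: +{c}
  B via B→a A b: +{a}
  B via B→c B B: +{c}
  S via S→a B: +{a}
  S via S→c c: +{c}
  S: {a,c}  A: {c}  B: {a,c}
iter 2:
  A via A→B: +{a}
  S: {a,c}  A: {a,c}  B: {a,c}
iter 3: done
  S: {a,c}  A: {a,c}  B: {a,c}

FIRST(A) = ["a", "c"]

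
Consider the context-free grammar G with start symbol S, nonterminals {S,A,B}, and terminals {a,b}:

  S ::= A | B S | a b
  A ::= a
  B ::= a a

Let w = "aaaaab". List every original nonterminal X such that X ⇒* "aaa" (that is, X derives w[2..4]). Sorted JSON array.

CNF form of G:
  S -> B S | T0 T1 | a
  A -> a
  B -> T0 T0
  T0 -> a
  T1 -> b

CYK fill, restricted to cells inside w[2..4]:
  [2..2]={A,S,T0}  "a"  orig:{A,S}
  [3..3]={A,S,T0}  "a"  orig:{A,S}
  [4..4]={A,S,T0}  "a"  orig:{A,S}
  [2..3]={B}  "aa"
  [3..4]={B}  "aa"
  [2..4]={S}  "aaa"

Original NTs in T[2,4] deriving "aaa": ["S"]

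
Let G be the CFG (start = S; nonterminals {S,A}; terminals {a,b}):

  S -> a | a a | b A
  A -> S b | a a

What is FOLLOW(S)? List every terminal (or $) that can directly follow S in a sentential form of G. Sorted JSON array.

Compute FIRST by fixpoint:
iter 1:
  A via A→a a: +{a}
  S via S→a: +{a}
  S via S→b A: +{b}
  S: {a,b}  A: {a}
iter 2:
  A via A→S b: +{b}
  S: {a,b}  A: {a,b}
iter 3: done
  S: {a,b}  A: {a,b}

FOLLOW sets:
initialize: $ ∈ FOLLOW(S)
iter 1:
  A→S b: FOLLOW(S) ⊇ FIRST(b) = {b}; new: +{b}
  S→b A: FOLLOW(A) ⊇ FOLLOW(S) ⊇ {$,b}; new: +{$,b}
  FOLLOW(S)={$,b}  FOLLOW(A)={$,b}
iter 2: (stable)
  FOLLOW(S)={$,b}  FOLLOW(A)={$,b}

FOLLOW(S) = ["$", "b"]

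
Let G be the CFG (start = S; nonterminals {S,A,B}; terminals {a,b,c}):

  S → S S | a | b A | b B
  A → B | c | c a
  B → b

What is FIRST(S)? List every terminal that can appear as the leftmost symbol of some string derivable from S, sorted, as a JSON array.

FIRST iteration:
iter 1:
  A via A→c: +{c}
  B via B→b: +{b}
  S via S→a: +{a}
  S via S→b A: +{b}
  FIRST(S)={a,b}  FIRST(A)={c}  FIRST(B)={b}
iter 2:
  A via A→B: +{b}
  FIRST(S)={a,b}  FIRST(A)={b,c}  FIRST(B)={b}
iter 3: (stable)
  FIRST(S)={a,b}  FIRST(A)={b,c}  FIRST(B)={b}

FIRST(S) = ["a", "b"]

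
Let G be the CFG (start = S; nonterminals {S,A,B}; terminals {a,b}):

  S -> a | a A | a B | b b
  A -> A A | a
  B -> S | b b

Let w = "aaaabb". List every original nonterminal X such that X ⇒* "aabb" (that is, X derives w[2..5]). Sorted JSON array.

CNF form of G:
  S -> T0 A | T0 B | T1 T1 | a
  A -> A A | a
  B -> T0 A | T0 B | T1 T1 | a
  T0 -> a
  T1 -> b

CYK fill — only the sub-triangle for w[2..5]:
  [2..2]={A,B,S,T0}  "a"  orig:{A,B,S}
  [3..3]={A,B,S,T0}  "a"  orig:{A,B,S}
  [4..4]={T1}  "b"  orig:{}
  [5..5]={T1}  "b"  orig:{}
  [2..3]={A,B,S}  "aa"
  [3..4]=∅  "ab"
  [4..5]={B,S}  "bb"
  [2..4]=∅  "aab"
  [3..5]={B,S}  "abb"
  [2..5]={B,S}  "aabb"

Original NTs in T[2,5] deriving "aabb": ["B", "S"]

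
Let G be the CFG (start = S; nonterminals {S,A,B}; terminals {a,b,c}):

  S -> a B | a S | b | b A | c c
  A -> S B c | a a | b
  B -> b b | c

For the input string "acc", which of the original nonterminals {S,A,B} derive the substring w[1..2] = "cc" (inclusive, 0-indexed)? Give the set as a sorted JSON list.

CNF form of G:
  S -> T0 T0 | T1 B | T1 S | T2 A | b
  A -> S X3 | T1 T1 | b
  B -> T2 T2 | c
  T0 -> c
  T1 -> a
  T2 -> b
  X3 -> B T0

CYK table (by increasing span) — only the sub-triangle for w[1..2]:
  T[1,1] 'c' = {B,T0}  orig:{B}
  T[2,2] 'c' = {B,T0}  orig:{B}
  T[1,2] 'cc' = {S,X3}  orig:{S}

Original NTs in T[1,2] deriving "cc": ["S"]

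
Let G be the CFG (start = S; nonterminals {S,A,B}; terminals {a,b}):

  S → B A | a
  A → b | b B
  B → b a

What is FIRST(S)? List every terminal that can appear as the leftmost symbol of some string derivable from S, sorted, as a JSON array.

Compute FIRST by fixpoint:
round 1:
  A via A→b: +{b}
  B via B→b a: +{b}
  S via S→B A: +{b}
  S via S→a: +{a}
  S: {a,b}  A: {b}  B: {b}
round 2: (no change)
  S: {a,b}  A: {b}  B: {b}

FIRST(S) = ["a", "b"]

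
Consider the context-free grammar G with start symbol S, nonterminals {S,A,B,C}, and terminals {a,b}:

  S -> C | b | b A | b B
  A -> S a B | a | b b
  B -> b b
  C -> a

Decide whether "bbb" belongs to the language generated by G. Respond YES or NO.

Convert to CNF:
  S -> T1 A | T1 B | a | b
  A -> S X2 | T1 T1 | a
  B -> T1 T1
  C -> a
  T0 -> a
  T1 -> b
  X2 -> T0 B

CYK table (by increasing span):
  T[0,0] 'b' = {S,T1}  orig:{S}
  T[1,1] 'b' = {S,T1}  orig:{S}
  T[2,2] 'b' = {S,T1}  orig:{S}
  T[0,1] 'bb' = {A,B}
  T[1,2] 'bb' = {A,B}
  T[0,2] 'bbb' = {S}

S ∈ T[0,2] ⇒ YES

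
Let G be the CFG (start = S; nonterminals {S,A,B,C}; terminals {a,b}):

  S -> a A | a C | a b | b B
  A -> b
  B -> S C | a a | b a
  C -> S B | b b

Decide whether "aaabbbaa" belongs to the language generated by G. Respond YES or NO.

CNF form of G:
  S -> T0 A | T0 C | T0 T1 | T1 B
  A -> b
  B -> S C | T0 T0 | T1 T0
  C -> S B | T1 T1
  T0 -> a
  T1 -> b

CYK fill:
  [0..0]={T0}  "a"  orig:{}
  [1..1]={T0}  "a"  orig:{}
  [2..2]={T0}  "a"  orig:{}
  [3..3]={A,T1}  "b"  orig:{A}
  [4..4]={A,T1}  "b"  orig:{A}
  [5..5]={A,T1}  "b"  orig:{A}
  [6..6]={T0}  "a"  orig:{}
  [7..7]={T0}  "a"  orig:{}
  [0..1]={B}  "aa"
  [1..2]={B}  "aa"
  [2..3]={S}  "ab"
  [3..4]={C}  "bb"
  [4..5]={C}  "bb"
  [5..6]={B}  "ba"
  [6..7]={B}  "aa"
  [0..2]=∅  "aaa"
  [1..3]=∅  "aab"
  [2..4]={S}  "abb"
  [3..5]=∅  "bbb"
  [4..6]={S}  "bba"
  [5..7]={S}  "baa"
  [0..3]=∅  "aaab"
  [1..4]=∅  "aabb"
  [2..5]={B}  "abbb"
  [3..6]=∅  "bbba"
  [4..7]=∅  "bbaa"
  [0..4]=∅  "aaabb"
  [1..5]=∅  "aabbb"
  [2..6]={C}  "abbba"
  [3..7]=∅  "bbbaa"
  [0..5]=∅  "aaabbb"
  [1..6]={S}  "aabbba"
  [2..7]=∅  "abbbaa"
  [0..6]=∅  "aaabbba"
  [1..7]=∅  "aabbbaa"
  [0..7]=∅  "aaabbbaa"

S ∉ T[0,7] ⇒ NO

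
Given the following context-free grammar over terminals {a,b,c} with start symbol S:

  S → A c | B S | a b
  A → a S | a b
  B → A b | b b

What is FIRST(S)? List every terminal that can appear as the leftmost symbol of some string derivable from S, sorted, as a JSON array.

FIRST sets, iterate to fixpoint:
pass 1:
  A via A→a S: +{a}
  B via B→A b: +{a}
  B via B→b b: +{b}
  S via S→A c: +{a}
  S via S→B S: +{b}
  S: {a,b}  A: {a}  B: {a,b}
pass 2: (stable)
  S: {a,b}  A: {a}  B: {a,b}

FIRST(S) = ["a", "b"]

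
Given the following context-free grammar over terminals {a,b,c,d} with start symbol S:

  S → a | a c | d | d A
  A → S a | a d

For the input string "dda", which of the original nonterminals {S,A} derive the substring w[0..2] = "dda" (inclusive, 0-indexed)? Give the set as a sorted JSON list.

CNF form of G:
  S -> T0 T2 | T1 A | a | d
  A -> S T0 | T0 T1
  T0 -> a
  T1 -> d
  T2 -> c

CYK fill — only the sub-triangle for w[0..2]:
  [0..0]={S,T1}  "d"  orig:{S}
  [1..1]={S,T1}  "d"  orig:{S}
  [2..2]={S,T0}  "a"  orig:{S}
  [0..1]=∅  "dd"
  [1..2]={A}  "da"
  [0..2]={S}  "dda"

Original NTs in T[0,2] deriving "dda": ["S"]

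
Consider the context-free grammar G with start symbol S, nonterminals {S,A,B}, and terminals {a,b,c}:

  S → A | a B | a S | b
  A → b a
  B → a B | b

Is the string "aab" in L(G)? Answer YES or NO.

CNF form of G:
  S -> T0 T1 | T1 B | T1 S | b
  A -> T0 T1
  B -> T1 B | b
  T0 -> b
  T1 -> a

Fill CYK table bottom-up:
  cell(0,0) a: {T1}  orig:{}
  cell(1,1) a: {T1}  orig:{}
  cell(2,2) b: {B,S,T0}  orig:{B,S}
  cell(0,1) aa: ∅
  cell(1,2) ab: {B,S}
  cell(0,2) aab: {B,S}

S ∈ T[0,2] ⇒ YES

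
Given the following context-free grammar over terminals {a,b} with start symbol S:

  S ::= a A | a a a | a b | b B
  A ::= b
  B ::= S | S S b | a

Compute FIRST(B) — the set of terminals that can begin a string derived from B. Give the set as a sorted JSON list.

FIRST sets, iterate to fixpoint:
iter 1:
  A via A→b: +{b}
  B via B→a: +{a}
  S via S→a A: +{a}
  S via S→b B: +{b}
  S: {a,b}  A: {b}  B: {a}
iter 2:
  B via B→S: +{b}
  S: {a,b}  A: {b}  B: {a,b}
iter 3: (no change)
  S: {a,b}  A: {b}  B: {a,b}

FIRST(B) = ["a", "b"]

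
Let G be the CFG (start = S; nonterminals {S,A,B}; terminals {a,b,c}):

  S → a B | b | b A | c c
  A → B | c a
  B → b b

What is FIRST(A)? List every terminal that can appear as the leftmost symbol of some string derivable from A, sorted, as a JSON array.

FIRST iteration:
[1]
  A via A→c a: +{c}
  B via B→b b: +{b}
  S via S→a B: +{a}
  S via S→b: +{b}
  S via S→c c: +{c}
  FIRST[S]={a,b,c}  FIRST[A]={c}  FIRST[B]={b}
[2]
  A via A→B: +{b}
  FIRST[S]={a,b,c}  FIRST[A]={b,c}  FIRST[B]={b}
[3] done
  FIRST[S]={a,b,c}  FIRST[A]={b,c}  FIRST[B]={b}

FIRST(A) = ["b", "c"]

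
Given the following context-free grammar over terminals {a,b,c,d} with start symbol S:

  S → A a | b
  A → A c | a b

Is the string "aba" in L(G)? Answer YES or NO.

CNF form of G:
  S -> A T1 | b
  A -> A T0 | T1 T2
  T0 -> c
  T1 -> a
  T2 -> b

Fill CYK table bottom-up:
  cell(0,0) a: {T1}  orig:{}
  cell(1,1) b: {S,T2}  orig:{S}
  cell(2,2) a: {T1}  orig:{}
  cell(0,1) ab: {A}
  cell(1,2) ba: ∅
  cell(0,2) aba: {S}

S ∈ T[0,2] ⇒ YES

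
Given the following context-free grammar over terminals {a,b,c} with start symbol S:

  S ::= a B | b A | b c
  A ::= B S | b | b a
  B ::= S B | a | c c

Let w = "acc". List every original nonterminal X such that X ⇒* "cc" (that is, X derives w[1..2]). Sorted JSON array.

CNF form of G:
  S -> T0 A | T0 T2 | T1 B
  A -> B S | T0 T1 | b
  B -> S B | T2 T2 | a
  T0 -> b
  T1 -> a
  T2 -> c

CYK fill (cells [i..j] with 1 ≤ i ≤ j ≤ 2 only):
  cell(1,1) c: {T2}  orig:{}
  cell(2,2) c: {T2}  orig:{}
  cell(1,2) cc: {B}

Original NTs in T[1,2] deriving "cc": ["B"]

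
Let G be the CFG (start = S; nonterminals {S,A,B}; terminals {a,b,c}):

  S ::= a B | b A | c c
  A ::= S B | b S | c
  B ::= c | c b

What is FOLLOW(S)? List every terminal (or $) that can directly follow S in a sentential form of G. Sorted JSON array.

FIRST sets, iterate to fixpoint:
pass 1:
  A via A→b S: +{b}
  A via A→c: +{c}
  B via B→c: +{c}
  S via S→a B: +{a}
  S via S→b A: +{b}
  S via S→c c: +{c}
  FIRST(S)={a,b,c}  FIRST(A)={b,c}  FIRST(B)={c}
pass 2:
  A via A→S B: +{a}
  FIRST(S)={a,b,c}  FIRST(A)={a,b,c}  FIRST(B)={c}
pass 3: — fixpoint
  FIRST(S)={a,b,c}  FIRST(A)={a,b,c}  FIRST(B)={c}

Compute FOLLOW by fixpoint:
FOLLOW(S) := {$}
iter 1:
  A→S B: FOLLOW(S) ⊇ FIRST(B) = {c}; new: +{c}
  S→a B: FOLLOW(B) ⊇ FOLLOW(S) ⊇ {$,c}; new: +{$,c}
  S→b A: FOLLOW(A) ⊇ FOLLOW(S) ⊇ {$,c}; new: +{$,c}
  FOLLOW[S]={$,c}  FOLLOW[A]={$,c}  FOLLOW[B]={$,c}
iter 2: (no change)
  FOLLOW[S]={$,c}  FOLLOW[A]={$,c}  FOLLOW[B]={$,c}

FOLLOW(S) = ["$", "c"]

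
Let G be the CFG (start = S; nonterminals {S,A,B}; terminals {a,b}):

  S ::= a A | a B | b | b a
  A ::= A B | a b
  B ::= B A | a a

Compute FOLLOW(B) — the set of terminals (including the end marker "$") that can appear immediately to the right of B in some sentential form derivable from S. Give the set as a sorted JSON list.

FIRST sets, iterate to fixpoint:
[1]
  A via A→a b: +{a}
  B via B→a a: +{a}
  S via S→a A: +{a}
  S via S→b: +{b}
  FIRST[S]={a,b}  FIRST[A]={a}  FIRST[B]={a}
[2] done
  FIRST[S]={a,b}  FIRST[A]={a}  FIRST[B]={a}

Compute FOLLOW by fixpoint:
initialize: $ ∈ FOLLOW(S)
round 1:
  A→A B: FOLLOW(A) ⊇ FIRST(B) = {a}; new: +{a}
  A→A B: FOLLOW(B) ⊇ FOLLOW(A) ⊇ {a}; new: +{a}
  S→a A: FOLLOW(A) ⊇ FOLLOW(S) ⊇ {$}; new: +{$}
  S→a B: FOLLOW(B) ⊇ FOLLOW(S) ⊇ {$}; new: +{$}
  FOLLOW(S)={$}  FOLLOW(A)={$,a}  FOLLOW(B)={$,a}
round 2: (no change)
  FOLLOW(S)={$}  FOLLOW(A)={$,a}  FOLLOW(B)={$,a}

FOLLOW(B) = ["$", "a"]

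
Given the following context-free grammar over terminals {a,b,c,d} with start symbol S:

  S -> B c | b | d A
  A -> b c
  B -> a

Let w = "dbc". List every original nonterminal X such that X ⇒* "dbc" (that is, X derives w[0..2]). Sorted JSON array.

CNF form of G:
  S -> B T1 | T2 A | b
  A -> T0 T1
  B -> a
  T0 -> b
  T1 -> c
  T2 -> d

CYK table (by increasing span) — only the sub-triangle for w[0..2]:
  T[0,0] 'd' = {T2}  orig:{}
  T[1,1] 'b' = {S,T0}  orig:{S}
  T[2,2] 'c' = {T1}  orig:{}
  T[0,1] 'db' = ∅
  T[1,2] 'bc' = {A}
  T[0,2] 'dbc' = {S}

Original NTs in T[0,2] deriving "dbc": ["S"]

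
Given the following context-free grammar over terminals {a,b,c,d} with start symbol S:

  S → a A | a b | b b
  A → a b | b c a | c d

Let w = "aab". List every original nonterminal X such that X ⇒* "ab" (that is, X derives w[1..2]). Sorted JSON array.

Convert to CNF:
  S -> T0 A | T0 T1 | T1 T1
  A -> T0 T1 | T1 X4 | T2 T3
  T0 -> a
  T1 -> b
  T2 -> c
  T3 -> d
  X4 -> T2 T0

Fill CYK table bottom-up (cells [i..j] with 1 ≤ i ≤ j ≤ 2 only):
  cell(1,1) a: {T0}  orig:{}
  cell(2,2) b: {T1}  orig:{}
  cell(1,2) ab: {A,S}

Original NTs in T[1,2] deriving "ab": ["A", "S"]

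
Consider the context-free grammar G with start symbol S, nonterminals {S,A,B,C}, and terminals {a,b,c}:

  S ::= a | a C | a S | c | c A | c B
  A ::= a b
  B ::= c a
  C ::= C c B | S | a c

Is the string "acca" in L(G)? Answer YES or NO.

Convert to CNF:
  S -> T0 C | T0 S | T2 A | T2 B | a | c
  A -> T0 T1
  B -> T2 T0
  C -> C X3 | T0 C | T0 S | T0 T2 | T2 A | T2 B | a | c
  T0 -> a
  T1 -> b
  T2 -> c
  X3 -> T2 B

Fill CYK table bottom-up:
  [0..0]={C,S,T0}  "a"  orig:{C,S}
  [1..1]={C,S,T2}  "c"  orig:{C,S}
  [2..2]={C,S,T2}  "c"  orig:{C,S}
  [3..3]={C,S,T0}  "a"  orig:{C,S}
  [0..1]={C,S}  "ac"
  [1..2]=∅  "cc"
  [2..3]={B}  "ca"
  [0..2]=∅  "acc"
  [1..3]={C,S,X3}  "cca"  orig:{C,S}
  [0..3]={C,S}  "acca"

S ∈ T[0,3] ⇒ YES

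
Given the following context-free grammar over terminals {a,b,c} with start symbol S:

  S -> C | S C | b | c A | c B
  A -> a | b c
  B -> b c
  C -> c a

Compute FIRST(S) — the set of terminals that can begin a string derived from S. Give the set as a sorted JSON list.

Compute FIRST by fixpoint:
iter 1:
  A via A→a: +{a}
  A via A→b c: +{b}
  B via B→b c: +{b}
  C via C→c a: +{c}
  S via S→C: +{c}
  S via S→b: +{b}
  FIRST[S]={b,c}  FIRST[A]={a,b}  FIRST[B]={b}  FIRST[C]={c}
iter 2: — fixpoint
  FIRST[S]={b,c}  FIRST[A]={a,b}  FIRST[B]={b}  FIRST[C]={c}

FIRST(S) = ["b", "c"]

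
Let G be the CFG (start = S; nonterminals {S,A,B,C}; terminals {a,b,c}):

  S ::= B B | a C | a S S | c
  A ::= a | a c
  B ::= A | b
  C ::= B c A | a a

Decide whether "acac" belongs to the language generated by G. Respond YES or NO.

CNF form of G:
  S -> B B | T0 C | T0 X3 | c
  A -> T0 T1 | a
  B -> T0 T1 | a | b
  C -> B X2 | T0 T0
  T0 -> a
  T1 -> c
  X2 -> T1 A
  X3 -> S S

Fill CYK table bottom-up:
  cell(0,0) a: {A,B,T0}  orig:{A,B}
  cell(1,1) c: {S,T1}  orig:{S}
  cell(2,2) a: {A,B,T0}  orig:{A,B}
  cell(3,3) c: {S,T1}  orig:{S}
  cell(0,1) ac: {A,B}
  cell(1,2) ca: {X2}  orig:{}
  cell(2,3) ac: {A,B}
  cell(0,2) aca: {C,S}
  cell(1,3) cac: {X2}  orig:{}
  cell(0,3) acac: {C,S,X3}  orig:{C,S}

S ∈ T[0,3] ⇒ YES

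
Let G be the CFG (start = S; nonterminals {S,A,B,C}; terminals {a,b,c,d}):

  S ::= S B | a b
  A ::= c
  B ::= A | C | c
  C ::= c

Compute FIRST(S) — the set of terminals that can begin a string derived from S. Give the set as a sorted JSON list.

FIRST iteration:
iter 1:
  A via A→c: +{c}
  B via B→A: +{c}
  C via C→c: +{c}
  S via S→a b: +{a}
  S: {a}  A: {c}  B: {c}  C: {c}
iter 2: (stable)
  S: {a}  A: {c}  B: {c}  C: {c}

FIRST(S) = ["a"]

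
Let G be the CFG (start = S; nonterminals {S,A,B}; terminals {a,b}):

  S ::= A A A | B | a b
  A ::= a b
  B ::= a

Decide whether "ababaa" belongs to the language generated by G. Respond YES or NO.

Convert to CNF:
  S -> A X2 | T0 T1 | a
  A -> T0 T1
  B -> a
  T0 -> a
  T1 -> b
  X2 -> A A

Fill CYK table bottom-up:
  T[0,0] 'a' = {B,S,T0}  orig:{B,S}
  T[1,1] 'b' = {T1}  orig:{}
  T[2,2] 'a' = {B,S,T0}  orig:{B,S}
  T[3,3] 'b' = {T1}  orig:{}
  T[4,4] 'a' = {B,S,T0}  orig:{B,S}
  T[5,5] 'a' = {B,S,T0}  orig:{B,S}
  T[0,1] 'ab' = {A,S}
  T[1,2] 'ba' = ∅
  T[2,3] 'ab' = {A,S}
  T[3,4] 'ba' = ∅
  T[4,5] 'aa' = ∅
  T[0,2] 'aba' = ∅
  T[1,3] 'bab' = ∅
  T[2,4] 'aba' = ∅
  T[3,5] 'baa' = ∅
  T[0,3] 'abab' = {X2}  orig:{}
  T[1,4] 'baba' = ∅
  T[2,5] 'abaa' = ∅
  T[0,4] 'ababa' = ∅
  T[1,5] 'babaa' = ∅
  T[0,5] 'ababaa' = ∅

S ∉ T[0,5] ⇒ NO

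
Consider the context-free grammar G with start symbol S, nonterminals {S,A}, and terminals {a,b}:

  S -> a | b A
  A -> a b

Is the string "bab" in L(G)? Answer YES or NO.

Convert to CNF:
  S -> T1 A | a
  A -> T0 T1
  T0 -> a
  T1 -> b

CYK fill:
  cell(0,0) b: {T1}  orig:{}
  cell(1,1) a: {S,T0}  orig:{S}
  cell(2,2) b: {T1}  orig:{}
  cell(0,1) ba: ∅
  cell(1,2) ab: {A}
  cell(0,2) bab: {S}

S ∈ T[0,2] ⇒ YES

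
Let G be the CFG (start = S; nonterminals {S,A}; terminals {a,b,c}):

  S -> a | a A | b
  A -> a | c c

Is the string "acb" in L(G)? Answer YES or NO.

Convert to CNF:
  S -> T1 A | a | b
  A -> T0 T0 | a
  T0 -> c
  T1 -> a

CYK fill:
  T[0,0] 'a' = {A,S,T1}  orig:{A,S}
  T[1,1] 'c' = {T0}  orig:{}
  T[2,2] 'b' = {S}
  T[0,1] 'ac' = ∅
  T[1,2] 'cb' = ∅
  T[0,2] 'acb' = ∅

S ∉ T[0,2] ⇒ NO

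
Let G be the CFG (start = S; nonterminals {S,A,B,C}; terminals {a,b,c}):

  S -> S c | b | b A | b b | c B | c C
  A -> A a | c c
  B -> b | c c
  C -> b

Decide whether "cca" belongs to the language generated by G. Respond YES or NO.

Convert to CNF:
  S -> S T1 | T1 B | T1 C | T2 A | T2 T2 | b
  A -> A T0 | T1 T1
  B -> T1 T1 | b
  C -> b
  T0 -> a
  T1 -> c
  T2 -> b

Fill CYK table bottom-up:
  [0..0]={T1}  "c"  orig:{}
  [1..1]={T1}  "c"  orig:{}
  [2..2]={T0}  "a"  orig:{}
  [0..1]={A,B}  "cc"
  [1..2]=∅  "ca"
  [0..2]={A}  "cca"

S ∉ T[0,2] ⇒ NO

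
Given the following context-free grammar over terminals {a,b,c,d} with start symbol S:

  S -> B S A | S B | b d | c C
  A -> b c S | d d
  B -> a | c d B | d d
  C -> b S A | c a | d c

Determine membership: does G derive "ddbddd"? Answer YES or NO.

Convert to CNF:
  S -> B X7 | S B | T0 T2 | T1 C
  A -> T0 X4 | T2 T2
  B -> T1 X5 | T2 T2 | a
  C -> T0 X6 | T1 T3 | T2 T1
  T0 -> b
  T1 -> c
  T2 -> d
  T3 -> a
  X4 -> T1 S
  X5 -> T2 B
  X6 -> S A
  X7 -> S A

CYK table (by increasing span):
  cell(0,0) d: {T2}  orig:{}
  cell(1,1) d: {T2}  orig:{}
  cell(2,2) b: {T0}  orig:{}
  cell(3,3) d: {T2}  orig:{}
  cell(4,4) d: {T2}  orig:{}
  cell(5,5) d: {T2}  orig:{}
  cell(0,1) dd: {A,B}
  cell(1,2) db: ∅
  cell(2,3) bd: {S}
  cell(3,4) dd: {A,B}
  cell(4,5) dd: {A,B}
  cell(0,2) ddb: ∅
  cell(1,3) dbd: ∅
  cell(2,4) bdd: ∅
  cell(3,5) ddd: {X5}  orig:{}
  cell(0,3) ddbd: ∅
  cell(1,4) dbdd: ∅
  cell(2,5) bddd: {S,X6,X7}  orig:{S}
  cell(0,4) ddbdd: ∅
  cell(1,5) dbddd: ∅
  cell(0,5) ddbddd: {S}

S ∈ T[0,5] ⇒ YES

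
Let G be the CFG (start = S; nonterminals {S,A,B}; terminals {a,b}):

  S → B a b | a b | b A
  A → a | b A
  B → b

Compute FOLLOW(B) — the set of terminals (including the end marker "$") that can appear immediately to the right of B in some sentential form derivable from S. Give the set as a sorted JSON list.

FIRST sets, iterate to fixpoint:
round 1:
  A via A→a: +{a}
  A via A→b A: +{b}
  B via B→b: +{b}
  S via S→B a b: +{b}
  S via S→a b: +{a}
  FIRST(S)={a,b}  FIRST(A)={a,b}  FIRST(B)={b}
round 2: (stable)
  FIRST(S)={a,b}  FIRST(A)={a,b}  FIRST(B)={b}

FOLLOW sets:
initialize: $ ∈ FOLLOW(S)
round 1:
  S→B a b: FOLLOW(B) ⊇ FIRST(a) = {a}; new: +{a}
  S→b A: FOLLOW(A) ⊇ FOLLOW(S) ⊇ {$}; new: +{$}
  S: {$}  A: {$}  B: {a}
round 2: (stable)
  S: {$}  A: {$}  B: {a}

FOLLOW(B) = ["a"]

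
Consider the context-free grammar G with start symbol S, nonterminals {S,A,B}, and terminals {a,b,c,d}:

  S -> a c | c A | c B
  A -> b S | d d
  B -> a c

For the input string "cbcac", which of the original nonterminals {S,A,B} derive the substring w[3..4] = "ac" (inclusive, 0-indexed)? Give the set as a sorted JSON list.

Convert to CNF:
  S -> T2 T3 | T3 A | T3 B
  A -> T0 S | T1 T1
  B -> T2 T3
  T0 -> b
  T1 -> d
  T2 -> a
  T3 -> c

CYK table (by increasing span), restricted to cells inside w[3..4]:
  T[3,3] 'a' = {T2}  orig:{}
  T[4,4] 'c' = {T3}  orig:{}
  T[3,4] 'ac' = {B,S}

Original NTs in T[3,4] deriving "ac": ["B", "S"]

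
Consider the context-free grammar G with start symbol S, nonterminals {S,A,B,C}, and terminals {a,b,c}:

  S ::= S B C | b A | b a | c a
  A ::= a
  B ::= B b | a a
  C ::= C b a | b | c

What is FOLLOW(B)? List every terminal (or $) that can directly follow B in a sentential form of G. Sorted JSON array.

Compute FIRST by fixpoint:
[1]
  A via A→a: +{a}
  B via B→a a: +{a}
  C via C→b: +{b}
  C via C→c: +{c}
  S via S→b A: +{b}
  S via S→c a: +{c}
  FIRST[S]={b,c}  FIRST[A]={a}  FIRST[B]={a}  FIRST[C]={b,c}
[2] — fixpoint
  FIRST[S]={b,c}  FIRST[A]={a}  FIRST[B]={a}  FIRST[C]={b,c}

FOLLOW iteration:
FOLLOW(S) := {$}
[1]
  B→B b: FOLLOW(B) ⊇ FIRST(b) = {b}; new: +{b}
  C→C b a: FOLLOW(C) ⊇ FIRST(b) = {b}; new: +{b}
  S→S B C: FOLLOW(S) ⊇ FIRST(B) = {a}; new: +{a}
  S→S B C: FOLLOW(B) ⊇ FIRST(C) = {b,c}; new: +{c}
  S→S B C: FOLLOW(C) ⊇ FOLLOW(S) ⊇ {$,a}; new: +{$,a}
  S→b A: FOLLOW(A) ⊇ FOLLOW(S) ⊇ {$,a}; new: +{$,a}
  FOLLOW(S)={$,a}  FOLLOW(A)={$,a}  FOLLOW(B)={b,c}  FOLLOW(C)={$,a,b}
[2] (no change)
  FOLLOW(S)={$,a}  FOLLOW(A)={$,a}  FOLLOW(B)={b,c}  FOLLOW(C)={$,a,b}

FOLLOW(B) = ["b", "c"]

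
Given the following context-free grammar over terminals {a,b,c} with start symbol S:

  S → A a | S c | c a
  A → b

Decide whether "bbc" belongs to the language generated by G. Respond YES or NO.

Convert to CNF:
  S -> A T0 | S T1 | T1 T0
  A -> b
  T0 -> a
  T1 -> c

CYK table (by increasing span):
  T[0,0] 'b' = {A}
  T[1,1] 'b' = {A}
  T[2,2] 'c' = {T1}  orig:{}
  T[0,1] 'bb' = ∅
  T[1,2] 'bc' = ∅
  T[0,2] 'bbc' = ∅

S ∉ T[0,2] ⇒ NO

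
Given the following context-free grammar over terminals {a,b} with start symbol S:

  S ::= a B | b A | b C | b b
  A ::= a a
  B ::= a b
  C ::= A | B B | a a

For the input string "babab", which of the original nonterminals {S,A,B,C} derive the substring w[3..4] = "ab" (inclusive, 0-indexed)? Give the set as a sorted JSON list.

Convert to CNF:
  S -> T0 B | T1 A | T1 C | T1 T1
  A -> T0 T0
  B -> T0 T1
  C -> B B | T0 T0
  T0 -> a
  T1 -> b

CYK fill (cells [i..j] with 3 ≤ i ≤ j ≤ 4 only):
  [3..3]={T0}  "a"  orig:{}
  [4..4]={T1}  "b"  orig:{}
  [3..4]={B}  "ab"

Original NTs in T[3,4] deriving "ab": ["B"]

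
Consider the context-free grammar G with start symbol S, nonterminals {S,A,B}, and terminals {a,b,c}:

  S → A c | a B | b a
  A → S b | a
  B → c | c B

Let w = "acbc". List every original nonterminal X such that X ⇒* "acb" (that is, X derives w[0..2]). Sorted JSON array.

CNF form of G:
  S -> A T1 | T0 T2 | T2 B
  A -> S T0 | a
  B -> T1 B | c
  T0 -> b
  T1 -> c
  T2 -> a

CYK fill — only the sub-triangle for w[0..2]:
  cell(0,0) a: {A,T2}  orig:{A}
  cell(1,1) c: {B,T1}  orig:{B}
  cell(2,2) b: {T0}  orig:{}
  cell(0,1) ac: {S}
  cell(1,2) cb: ∅
  cell(0,2) acb: {A}

Original NTs in T[0,2] deriving "acb": ["A"]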